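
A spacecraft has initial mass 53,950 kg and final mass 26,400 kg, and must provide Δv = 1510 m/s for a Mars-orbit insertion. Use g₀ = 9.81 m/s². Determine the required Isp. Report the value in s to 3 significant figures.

Isp ≈ 215 s

ln(m₀/m_f) = ln(53950/26400) = ln(2.044) = 0.7147.
Rocket equation: v_e = Δv / ln(m₀/m_f) = 1510 / 0.7147 = 2112.8 m/s.
Isp = v_e / g₀ = 2112.8 / 9.81 = 215.4 s.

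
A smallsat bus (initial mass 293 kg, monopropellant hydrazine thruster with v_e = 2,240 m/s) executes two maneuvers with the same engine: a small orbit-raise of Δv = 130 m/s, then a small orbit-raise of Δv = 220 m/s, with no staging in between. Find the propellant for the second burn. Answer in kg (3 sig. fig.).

propellant for the second burn ≈ 25.9 kg

After the first burn: m = 293 × exp(−130/2240.0) = 293 × 0.94362 = 276.481 kg.
After the second burn: m = 276.481 × exp(−220/2240.0) = 276.481 × 0.90645 = 250.616 kg.
Second-burn propellant = 276.481 − 250.616 = 25.865 kg.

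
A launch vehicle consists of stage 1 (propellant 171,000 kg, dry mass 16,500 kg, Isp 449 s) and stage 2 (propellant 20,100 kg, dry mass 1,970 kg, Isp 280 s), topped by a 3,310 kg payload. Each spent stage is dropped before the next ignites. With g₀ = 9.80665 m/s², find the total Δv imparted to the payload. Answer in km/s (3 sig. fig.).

Δv ≈ 11.5 km/s

Ignition mass of stage 1 = 171,000+16,500 + 20,100+1,970 + 3,310 = 212,880 kg.
Stage 1: m₀ = 212,880 kg, m_f = 212,880 − 171,000 = 41,880 kg; Δv = 449×9.80665×ln(5.083) = 4403.2×1.6259 ≈ 7159 m/s.
Stage 2: m₀ = 25,380 kg, m_f = 25,380 − 20,100 = 5,280 kg; Δv = 280×9.80665×ln(4.807) = 2745.9×1.5700 ≈ 4311 m/s.
Total Δv = 7159 + 4311 = 11470 m/s.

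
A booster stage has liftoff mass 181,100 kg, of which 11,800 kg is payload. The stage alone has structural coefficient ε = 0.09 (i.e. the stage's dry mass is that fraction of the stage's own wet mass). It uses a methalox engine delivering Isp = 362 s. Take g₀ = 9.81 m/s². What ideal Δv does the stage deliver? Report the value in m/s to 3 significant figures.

Stage wet mass = m₀ − payload = 181,100 − 11,800 = 169,300 kg.
Stage dry mass = ε × stage wet mass = 0.09 × 169,300 = 15,237 kg.
Burnout mass m_f = stage dry + payload = 15,237 + 11,800 = 27,037 kg.
v_e = Isp · g₀ = 362 × 9.81 = 3551.2 m/s.
Δv = v_e · ln(181,100/27,037) = 3551.2 × ln(6.698) = 3551.2 × 1.9018 ≈ 6754 m/s.

Δv ≈ 6750 m/s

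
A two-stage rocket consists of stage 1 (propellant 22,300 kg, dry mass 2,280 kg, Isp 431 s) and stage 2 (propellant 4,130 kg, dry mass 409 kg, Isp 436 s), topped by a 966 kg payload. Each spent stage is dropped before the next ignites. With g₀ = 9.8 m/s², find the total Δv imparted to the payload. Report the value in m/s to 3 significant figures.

Ignition mass of stage 1 = 22,300+2,280 + 4,130+409 + 966 = 30,085 kg.
Stage 1: m₀ = 30,085 kg, m_f = 30,085 − 22,300 = 7,785 kg; Δv = 431×9.8×ln(3.864) = 4223.8×1.3518 ≈ 5710 m/s.
Stage 2: m₀ = 5,505 kg, m_f = 5,505 − 4,130 = 1,375 kg; Δv = 436×9.8×ln(4.004) = 4272.8×1.3872 ≈ 5927 m/s.
Total Δv = 5710 + 5927 = 11637 m/s.

Δv ≈ 11600 m/s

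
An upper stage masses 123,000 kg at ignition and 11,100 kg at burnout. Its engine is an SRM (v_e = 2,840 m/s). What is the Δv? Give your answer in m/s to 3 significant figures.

From the ideal rocket equation, Δv = v_e · ln(m₀/m_f) = 2840.0 × ln(11.08) = 2840.0 × 2.4052 ≈ 6830.9 m/s.

Δv ≈ 6830 m/s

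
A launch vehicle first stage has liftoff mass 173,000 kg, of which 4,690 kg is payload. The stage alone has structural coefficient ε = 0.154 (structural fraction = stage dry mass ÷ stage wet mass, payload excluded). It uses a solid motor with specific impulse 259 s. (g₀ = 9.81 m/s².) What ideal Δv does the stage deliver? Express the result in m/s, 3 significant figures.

Δv ≈ 4400 m/s

Stage wet mass = m₀ − payload = 173,000 − 4,690 = 168,310 kg.
Stage dry mass = ε × stage wet mass = 0.154 × 168,310 = 25,919.7 kg.
Burnout mass m_f = stage dry + payload = 25,919.7 + 4,690 = 30,609.7 kg.
v_e = Isp · g₀ = 259 × 9.81 = 2540.8 m/s.
Δv = v_e · ln(173,000/30,609.7) = 2540.8 × ln(5.652) = 2540.8 × 1.7320 ≈ 4401 m/s.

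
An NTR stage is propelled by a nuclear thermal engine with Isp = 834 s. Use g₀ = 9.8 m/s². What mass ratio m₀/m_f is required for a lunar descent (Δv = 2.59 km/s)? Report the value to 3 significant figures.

v_e = Isp · g₀ = 834 × 9.8 = 8173.2 m/s.
m₀/m_f = exp(Δv / v_e) = exp(2590 / 8173.2) = exp(0.3169) = 1.3729.

mass ratio ≈ 1.37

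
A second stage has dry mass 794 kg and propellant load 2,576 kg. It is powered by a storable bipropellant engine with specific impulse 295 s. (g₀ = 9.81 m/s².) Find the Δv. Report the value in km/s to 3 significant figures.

Δv ≈ 4.18 km/s

v_e = Isp · g₀ = 295 × 9.81 = 2894.0 m/s.
m₀ = m_dry + m_prop = 794 + 2,576 = 3,370 kg.
By the Tsiolkovsky rocket equation, Δv = v_e · ln(m₀/m_f) = 2894.0 × ln(4.244) = 2894.0 × 1.4456 ≈ 4183.4 m/s.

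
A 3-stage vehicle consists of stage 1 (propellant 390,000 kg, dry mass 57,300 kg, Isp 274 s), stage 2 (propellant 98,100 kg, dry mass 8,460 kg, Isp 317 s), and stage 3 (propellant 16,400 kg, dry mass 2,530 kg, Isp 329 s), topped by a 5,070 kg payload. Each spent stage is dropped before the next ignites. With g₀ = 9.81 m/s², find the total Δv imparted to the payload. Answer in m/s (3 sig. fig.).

Δv ≈ 11100 m/s

Ignition mass of stage 1 = 390,000+57,300 + 98,100+8,460 + 16,400+2,530 + 5,070 = 577,860 kg.
Stage 1: m₀ = 577,860 kg, m_f = 577,860 − 390,000 = 187,860 kg; Δv = 274×9.81×ln(3.076) = 2687.9×1.1236 ≈ 3020 m/s.
Stage 2: m₀ = 130,560 kg, m_f = 130,560 − 98,100 = 32,460 kg; Δv = 317×9.81×ln(4.022) = 3109.8×1.3918 ≈ 4328 m/s.
Stage 3: m₀ = 24,000 kg, m_f = 24,000 − 16,400 = 7,600 kg; Δv = 329×9.81×ln(3.158) = 3227.5×1.1499 ≈ 3711 m/s.
Total Δv = 3020 + 4328 + 3711 = 11059 m/s.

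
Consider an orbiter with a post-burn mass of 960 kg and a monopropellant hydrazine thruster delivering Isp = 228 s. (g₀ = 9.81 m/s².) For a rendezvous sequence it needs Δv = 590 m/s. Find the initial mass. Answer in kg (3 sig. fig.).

initial mass ≈ 1250 kg

v_e = Isp · g₀ = 228 × 9.81 = 2236.7 m/s.
By the Tsiolkovsky rocket equation, m₀/m_f = exp(Δv / v_e) = exp(590 / 2236.7) = exp(0.2638) = 1.3018.
m₀ = m_f × 1.3018 = 960 × 1.3018 = 1,249.73 kg.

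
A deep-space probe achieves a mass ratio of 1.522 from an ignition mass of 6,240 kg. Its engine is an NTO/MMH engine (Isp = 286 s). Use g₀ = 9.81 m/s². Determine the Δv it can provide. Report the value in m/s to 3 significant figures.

Δv ≈ 1180 m/s

v_e = Isp · g₀ = 286 × 9.81 = 2805.7 m/s.
Δv = v_e · ln(1.522) = 2805.7 × 0.4200 ≈ 1178.4 m/s.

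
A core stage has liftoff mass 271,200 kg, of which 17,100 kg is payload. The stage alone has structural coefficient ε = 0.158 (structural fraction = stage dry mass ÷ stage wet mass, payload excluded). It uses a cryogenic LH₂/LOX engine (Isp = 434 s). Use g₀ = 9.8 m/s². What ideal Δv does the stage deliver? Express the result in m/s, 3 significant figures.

Δv ≈ 6620 m/s

Stage wet mass = m₀ − payload = 271,200 − 17,100 = 254,100 kg.
Stage dry mass = ε × stage wet mass = 0.158 × 254,100 = 40,147.8 kg.
Burnout mass m_f = stage dry + payload = 40,147.8 + 17,100 = 57,247.8 kg.
v_e = Isp · g₀ = 434 × 9.8 = 4253.2 m/s.
Δv = v_e · ln(271,200/57,247.8) = 4253.2 × ln(4.737) = 4253.2 × 1.5555 ≈ 6616 m/s.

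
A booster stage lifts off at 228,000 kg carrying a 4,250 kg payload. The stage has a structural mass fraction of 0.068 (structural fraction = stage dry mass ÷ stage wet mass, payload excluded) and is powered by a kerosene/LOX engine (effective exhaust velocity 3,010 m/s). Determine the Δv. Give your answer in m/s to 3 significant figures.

Stage wet mass = m₀ − payload = 228,000 − 4,250 = 223,750 kg.
Stage dry mass = ε × stage wet mass = 0.068 × 223,750 = 15,215 kg.
Burnout mass m_f = stage dry + payload = 15,215 + 4,250 = 19,465 kg.
Rocket equation: Δv = v_e · ln(228,000/19,465) = 3010.0 × ln(11.71) = 3010.0 × 2.4607 ≈ 7407 m/s.

Δv ≈ 7410 m/s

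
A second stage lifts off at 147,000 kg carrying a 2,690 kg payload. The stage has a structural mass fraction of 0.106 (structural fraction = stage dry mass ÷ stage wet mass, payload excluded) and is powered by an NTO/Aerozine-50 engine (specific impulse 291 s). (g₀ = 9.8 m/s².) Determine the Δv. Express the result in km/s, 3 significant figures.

Δv ≈ 5.99 km/s

Stage wet mass = m₀ − payload = 147,000 − 2,690 = 144,310 kg.
Stage dry mass = ε × stage wet mass = 0.106 × 144,310 = 15,296.9 kg.
Burnout mass m_f = stage dry + payload = 15,296.9 + 2,690 = 17,986.9 kg.
v_e = Isp · g₀ = 291 × 9.8 = 2851.8 m/s.
From the ideal rocket equation, Δv = v_e · ln(147,000/17,986.9) = 2851.8 × ln(8.173) = 2851.8 × 2.1008 ≈ 5991 m/s.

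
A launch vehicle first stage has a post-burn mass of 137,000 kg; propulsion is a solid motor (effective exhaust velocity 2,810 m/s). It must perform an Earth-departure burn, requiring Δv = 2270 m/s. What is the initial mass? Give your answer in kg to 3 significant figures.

initial mass ≈ 307000 kg

Using Δv = v_e ln(m₀/m_f): m₀/m_f = exp(Δv / v_e) = exp(2270 / 2810.0) = exp(0.8078) = 2.2430.
m₀ = m_f × 2.2430 = 137,000 × 2.2430 = 307,291 kg.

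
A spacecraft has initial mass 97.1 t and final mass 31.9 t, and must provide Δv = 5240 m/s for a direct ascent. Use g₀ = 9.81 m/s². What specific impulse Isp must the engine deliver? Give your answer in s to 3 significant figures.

Isp ≈ 480 s

ln(m₀/m_f) = ln(97100/31900) = ln(3.044) = 1.1131.
By the Tsiolkovsky rocket equation, v_e = Δv / ln(m₀/m_f) = 5240 / 1.1131 = 4707.4 m/s.
Isp = v_e / g₀ = 4707.4 / 9.81 = 479.9 s.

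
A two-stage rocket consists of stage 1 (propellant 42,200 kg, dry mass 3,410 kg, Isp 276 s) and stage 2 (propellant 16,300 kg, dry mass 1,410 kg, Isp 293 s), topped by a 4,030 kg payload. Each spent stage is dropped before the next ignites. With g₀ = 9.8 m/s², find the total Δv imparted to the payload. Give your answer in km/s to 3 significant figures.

Ignition mass of stage 1 = 42,200+3,410 + 16,300+1,410 + 4,030 = 67,350 kg.
Stage 1: m₀ = 67,350 kg, m_f = 67,350 − 42,200 = 25,150 kg; Δv = 276×9.8×ln(2.678) = 2704.8×0.9850 ≈ 2664 m/s.
Stage 2: m₀ = 21,740 kg, m_f = 21,740 − 16,300 = 5,440 kg; Δv = 293×9.8×ln(3.996) = 2871.4×1.3854 ≈ 3978 m/s.
Total Δv = 2664 + 3978 = 6642 m/s.

Δv ≈ 6.64 km/s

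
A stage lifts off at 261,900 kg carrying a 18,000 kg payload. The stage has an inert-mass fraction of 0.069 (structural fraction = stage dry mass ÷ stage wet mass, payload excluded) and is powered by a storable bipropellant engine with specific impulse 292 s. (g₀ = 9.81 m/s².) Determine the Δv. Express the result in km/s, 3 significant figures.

Stage wet mass = m₀ − payload = 261,900 − 18,000 = 243,900 kg.
Stage dry mass = ε × stage wet mass = 0.069 × 243,900 = 16,829.1 kg.
Burnout mass m_f = stage dry + payload = 16,829.1 + 18,000 = 34,829.1 kg.
v_e = Isp · g₀ = 292 × 9.81 = 2864.5 m/s.
From the ideal rocket equation, Δv = v_e · ln(261,900/34,829.1) = 2864.5 × ln(7.52) = 2864.5 × 2.0175 ≈ 5779 m/s.

Δv ≈ 5.78 km/s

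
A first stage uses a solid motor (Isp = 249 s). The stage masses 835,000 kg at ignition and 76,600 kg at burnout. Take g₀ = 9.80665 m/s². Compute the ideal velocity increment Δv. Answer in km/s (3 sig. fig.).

v_e = Isp · g₀ = 249 × 9.80665 = 2441.9 m/s.
Rocket equation: Δv = v_e · ln(m₀/m_f) = 2441.9 × ln(10.9) = 2441.9 × 2.3888 ≈ 5833.2 m/s.

Δv ≈ 5.83 km/s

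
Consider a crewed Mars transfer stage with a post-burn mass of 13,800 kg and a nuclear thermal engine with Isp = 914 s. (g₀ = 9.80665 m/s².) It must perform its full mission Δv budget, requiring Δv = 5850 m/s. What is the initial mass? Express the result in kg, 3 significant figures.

initial mass ≈ 26500 kg

v_e = Isp · g₀ = 914 × 9.80665 = 8963.3 m/s.
m₀/m_f = exp(Δv / v_e) = exp(5850 / 8963.3) = exp(0.6527) = 1.9206.
m₀ = m_f × 1.9206 = 13,800 × 1.9206 = 26,504.3 kg.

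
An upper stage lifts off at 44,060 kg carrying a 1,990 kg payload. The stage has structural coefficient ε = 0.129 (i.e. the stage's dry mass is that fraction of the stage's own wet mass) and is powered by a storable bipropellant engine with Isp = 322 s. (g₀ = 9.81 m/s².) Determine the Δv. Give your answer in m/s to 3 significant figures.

Δv ≈ 5630 m/s

Stage wet mass = m₀ − payload = 44,060 − 1,990 = 42,070 kg.
Stage dry mass = ε × stage wet mass = 0.129 × 42,070 = 5,427.03 kg.
Burnout mass m_f = stage dry + payload = 5,427.03 + 1,990 = 7,417.03 kg.
v_e = Isp · g₀ = 322 × 9.81 = 3158.8 m/s.
By the Tsiolkovsky rocket equation, Δv = v_e · ln(44,060/7,417.03) = 3158.8 × ln(5.94) = 3158.8 × 1.7818 ≈ 5628 m/s.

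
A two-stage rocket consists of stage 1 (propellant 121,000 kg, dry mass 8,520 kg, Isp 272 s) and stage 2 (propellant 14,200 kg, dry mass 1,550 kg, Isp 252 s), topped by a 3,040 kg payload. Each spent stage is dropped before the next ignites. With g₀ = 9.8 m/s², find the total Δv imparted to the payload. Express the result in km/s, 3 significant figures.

Ignition mass of stage 1 = 121,000+8,520 + 14,200+1,550 + 3,040 = 148,310 kg.
Stage 1: m₀ = 148,310 kg, m_f = 148,310 − 121,000 = 27,310 kg; Δv = 272×9.8×ln(5.431) = 2665.6×1.6921 ≈ 4510 m/s.
Stage 2: m₀ = 18,790 kg, m_f = 18,790 − 14,200 = 4,590 kg; Δv = 252×9.8×ln(4.094) = 2469.6×1.4094 ≈ 3481 m/s.
Total Δv = 4510 + 3481 = 7991 m/s.

Δv ≈ 7.99 km/s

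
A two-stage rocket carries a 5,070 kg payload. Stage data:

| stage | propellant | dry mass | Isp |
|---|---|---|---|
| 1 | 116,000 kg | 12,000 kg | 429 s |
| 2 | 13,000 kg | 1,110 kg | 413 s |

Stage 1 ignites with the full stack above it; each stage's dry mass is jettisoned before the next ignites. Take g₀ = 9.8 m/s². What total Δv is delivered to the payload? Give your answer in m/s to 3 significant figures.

Δv ≈ 11100 m/s

Ignition mass of stage 1 = 116,000+12,000 + 13,000+1,110 + 5,070 = 147,180 kg.
Stage 1: m₀ = 147,180 kg, m_f = 147,180 − 116,000 = 31,180 kg; Δv = 429×9.8×ln(4.72) = 4204.2×1.5519 ≈ 6524 m/s.
Stage 2: m₀ = 19,180 kg, m_f = 19,180 − 13,000 = 6,180 kg; Δv = 413×9.8×ln(3.104) = 4047.4×1.1325 ≈ 4584 m/s.
Total Δv = 6524 + 4584 = 11108 m/s.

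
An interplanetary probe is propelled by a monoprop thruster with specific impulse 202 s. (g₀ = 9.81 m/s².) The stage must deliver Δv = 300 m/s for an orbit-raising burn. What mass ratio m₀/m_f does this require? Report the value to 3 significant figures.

v_e = Isp · g₀ = 202 × 9.81 = 1981.6 m/s.
m₀/m_f = exp(Δv / v_e) = exp(300 / 1981.6) = exp(0.1514) = 1.1635.

mass ratio ≈ 1.16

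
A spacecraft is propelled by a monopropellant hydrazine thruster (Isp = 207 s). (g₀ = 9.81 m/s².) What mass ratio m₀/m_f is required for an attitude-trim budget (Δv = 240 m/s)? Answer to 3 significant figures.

v_e = Isp · g₀ = 207 × 9.81 = 2030.7 m/s.
m₀/m_f = exp(Δv / v_e) = exp(240 / 2030.7) = exp(0.1182) = 1.1255.

mass ratio ≈ 1.13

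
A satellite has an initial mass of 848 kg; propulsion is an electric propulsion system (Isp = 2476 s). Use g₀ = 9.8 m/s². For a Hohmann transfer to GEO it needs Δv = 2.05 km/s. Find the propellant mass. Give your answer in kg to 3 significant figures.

v_e = Isp · g₀ = 2476 × 9.8 = 24264.8 m/s.
m₀/m_f = exp(Δv / v_e) = exp(2050 / 24264.8) = exp(0.0845) = 1.0882.
m_f = 848 / 1.0882 = 779.269 kg, so propellant = m₀ − m_f = 848 − 779.269 = 68.731 kg.

propellant mass ≈ 68.7 kg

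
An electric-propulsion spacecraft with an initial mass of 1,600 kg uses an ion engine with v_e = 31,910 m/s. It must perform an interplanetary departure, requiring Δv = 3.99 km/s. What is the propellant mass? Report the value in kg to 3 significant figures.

From the ideal rocket equation, m₀/m_f = exp(Δv / v_e) = exp(3990 / 31910.0) = exp(0.1250) = 1.1332.
m_f = 1,600 / 1.1332 = 1,411.93 kg, so propellant = m₀ − m_f = 1,600 − 1,411.93 = 188.07 kg.

propellant mass ≈ 188 kg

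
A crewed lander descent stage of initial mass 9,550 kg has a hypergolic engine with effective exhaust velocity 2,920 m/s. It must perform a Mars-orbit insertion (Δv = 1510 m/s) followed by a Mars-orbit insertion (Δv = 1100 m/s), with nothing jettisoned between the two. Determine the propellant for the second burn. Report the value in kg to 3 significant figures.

propellant for the second burn ≈ 1790 kg

After the first burn: m = 9550 × exp(−1510/2920.0) = 9550 × 0.59623 = 5,694 kg.
After the second burn: m = 5,694 × exp(−1100/2920.0) = 5,694 × 0.68611 = 3,906.71 kg.
Second-burn propellant = 5,694 − 3,906.71 = 1,787.29 kg.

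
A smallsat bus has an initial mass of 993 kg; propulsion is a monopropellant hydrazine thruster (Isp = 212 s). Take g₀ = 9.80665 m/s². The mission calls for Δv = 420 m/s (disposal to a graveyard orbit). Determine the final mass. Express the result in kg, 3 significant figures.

v_e = Isp · g₀ = 212 × 9.80665 = 2079.0 m/s.
m₀/m_f = exp(Δv / v_e) = exp(420 / 2079.0) = exp(0.2020) = 1.2239.
m_f = m₀ / 1.2239 = 993 / 1.2239 = 811.341 kg.

final mass ≈ 811 kg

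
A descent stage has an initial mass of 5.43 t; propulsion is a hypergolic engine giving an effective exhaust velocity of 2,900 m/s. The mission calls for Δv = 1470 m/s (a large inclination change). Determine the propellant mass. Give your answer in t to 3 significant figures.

m₀/m_f = exp(Δv / v_e) = exp(1470 / 2900.0) = exp(0.5069) = 1.6601.
m_f = 5.43 / 1.6601 = 3.27089 t, so propellant = m₀ − m_f = 5.43 − 3.27089 = 2.15911 t.

propellant mass ≈ 2.16 t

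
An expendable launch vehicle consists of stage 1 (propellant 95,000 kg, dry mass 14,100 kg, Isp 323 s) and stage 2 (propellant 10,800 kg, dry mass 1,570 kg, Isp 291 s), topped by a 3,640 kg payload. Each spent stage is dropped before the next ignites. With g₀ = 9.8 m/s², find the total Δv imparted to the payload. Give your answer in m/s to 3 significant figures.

Δv ≈ 7710 m/s

Ignition mass of stage 1 = 95,000+14,100 + 10,800+1,570 + 3,640 = 125,110 kg.
Stage 1: m₀ = 125,110 kg, m_f = 125,110 − 95,000 = 30,110 kg; Δv = 323×9.8×ln(4.155) = 3165.4×1.4243 ≈ 4509 m/s.
Stage 2: m₀ = 16,010 kg, m_f = 16,010 − 10,800 = 5,210 kg; Δv = 291×9.8×ln(3.073) = 2851.8×1.1226 ≈ 3202 m/s.
Total Δv = 4509 + 3202 = 7711 m/s.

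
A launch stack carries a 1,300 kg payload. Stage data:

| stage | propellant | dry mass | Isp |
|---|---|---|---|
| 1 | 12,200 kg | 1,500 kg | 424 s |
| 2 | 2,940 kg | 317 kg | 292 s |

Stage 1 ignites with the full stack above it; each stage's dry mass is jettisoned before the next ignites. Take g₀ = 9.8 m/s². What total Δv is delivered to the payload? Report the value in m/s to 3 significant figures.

Ignition mass of stage 1 = 12,200+1,500 + 2,940+317 + 1,300 = 18,257 kg.
Stage 1: m₀ = 18,257 kg, m_f = 18,257 − 12,200 = 6,057 kg; Δv = 424×9.8×ln(3.014) = 4155.2×1.1033 ≈ 4585 m/s.
Stage 2: m₀ = 4,557 kg, m_f = 4,557 − 2,940 = 1,617 kg; Δv = 292×9.8×ln(2.818) = 2861.6×1.0361 ≈ 2965 m/s.
Total Δv = 4585 + 2965 = 7550 m/s.

Δv ≈ 7550 m/s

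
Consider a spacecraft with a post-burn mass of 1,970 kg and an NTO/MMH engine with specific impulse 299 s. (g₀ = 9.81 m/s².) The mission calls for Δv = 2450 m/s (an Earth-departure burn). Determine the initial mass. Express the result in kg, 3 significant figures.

initial mass ≈ 4540 kg

v_e = Isp · g₀ = 299 × 9.81 = 2933.2 m/s.
Using Δv = v_e ln(m₀/m_f): m₀/m_f = exp(Δv / v_e) = exp(2450 / 2933.2) = exp(0.8353) = 2.3054.
m₀ = m_f × 2.3054 = 1,970 × 2.3054 = 4,541.64 kg.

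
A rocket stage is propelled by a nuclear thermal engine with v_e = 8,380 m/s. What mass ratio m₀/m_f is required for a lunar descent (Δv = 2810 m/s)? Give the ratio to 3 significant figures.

mass ratio ≈ 1.40

m₀/m_f = exp(Δv / v_e) = exp(2810 / 8380.0) = exp(0.3353) = 1.3984.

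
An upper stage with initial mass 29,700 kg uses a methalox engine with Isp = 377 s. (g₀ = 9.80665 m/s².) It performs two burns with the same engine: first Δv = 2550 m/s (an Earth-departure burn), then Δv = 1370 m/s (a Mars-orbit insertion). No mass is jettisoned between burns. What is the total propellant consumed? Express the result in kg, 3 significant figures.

total propellant consumed ≈ 19400 kg

v_e = Isp · g₀ = 377 × 9.80665 = 3697.1 m/s.
After the first burn: m = 29700 × exp(−2550/3697.1) = 29700 × 0.50171 = 14,900.8 kg.
After the second burn: m = 14,900.8 × exp(−1370/3697.1) = 14,900.8 × 0.69035 = 10,286.8 kg.
Total propellant = m₀ − m_final = 29700 − 10,286.8 = 19,413.2 kg.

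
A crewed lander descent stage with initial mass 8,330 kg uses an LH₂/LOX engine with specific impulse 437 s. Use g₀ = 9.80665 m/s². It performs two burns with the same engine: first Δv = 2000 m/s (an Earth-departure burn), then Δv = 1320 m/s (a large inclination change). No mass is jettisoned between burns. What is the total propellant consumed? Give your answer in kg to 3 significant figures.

v_e = Isp · g₀ = 437 × 9.80665 = 4285.5 m/s.
After the first burn: m = 8330 × exp(−2000/4285.5) = 8330 × 0.62707 = 5,223.49 kg.
After the second burn: m = 5,223.49 × exp(−1320/4285.5) = 5,223.49 × 0.73490 = 3,838.74 kg.
Total propellant = m₀ − m_final = 8330 − 3,838.74 = 4,491.26 kg.

total propellant consumed ≈ 4490 kg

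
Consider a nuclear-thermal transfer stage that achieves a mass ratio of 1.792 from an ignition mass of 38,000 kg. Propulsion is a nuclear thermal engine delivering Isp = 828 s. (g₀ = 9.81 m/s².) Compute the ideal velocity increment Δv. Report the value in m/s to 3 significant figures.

v_e = Isp · g₀ = 828 × 9.81 = 8122.7 m/s.
By the Tsiolkovsky rocket equation, Δv = v_e · ln(1.792) = 8122.7 × 0.5833 ≈ 4738.2 m/s.

Δv ≈ 4740 m/s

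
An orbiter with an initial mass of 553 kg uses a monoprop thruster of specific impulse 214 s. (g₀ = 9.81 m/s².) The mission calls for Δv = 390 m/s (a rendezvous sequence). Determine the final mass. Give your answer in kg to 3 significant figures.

v_e = Isp · g₀ = 214 × 9.81 = 2099.3 m/s.
m₀/m_f = exp(Δv / v_e) = exp(390 / 2099.3) = exp(0.1858) = 1.2041.
m_f = m₀ / 1.2041 = 553 / 1.2041 = 459.264 kg.

final mass ≈ 459 kg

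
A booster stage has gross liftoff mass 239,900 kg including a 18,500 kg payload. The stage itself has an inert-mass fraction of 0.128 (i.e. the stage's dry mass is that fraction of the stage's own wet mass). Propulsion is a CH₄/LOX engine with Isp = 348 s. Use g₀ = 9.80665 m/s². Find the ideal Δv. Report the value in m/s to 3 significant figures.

Δv ≈ 5570 m/s

Stage wet mass = m₀ − payload = 239,900 − 18,500 = 221,400 kg.
Stage dry mass = ε × stage wet mass = 0.128 × 221,400 = 28,339.2 kg.
Burnout mass m_f = stage dry + payload = 28,339.2 + 18,500 = 46,839.2 kg.
v_e = Isp · g₀ = 348 × 9.80665 = 3412.7 m/s.
Δv = v_e · ln(239,900/46,839.2) = 3412.7 × ln(5.122) = 3412.7 × 1.6335 ≈ 5575 m/s.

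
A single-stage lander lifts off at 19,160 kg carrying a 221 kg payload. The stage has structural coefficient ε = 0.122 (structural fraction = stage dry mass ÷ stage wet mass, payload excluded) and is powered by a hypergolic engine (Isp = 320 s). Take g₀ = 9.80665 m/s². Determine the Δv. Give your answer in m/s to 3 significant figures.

Stage wet mass = m₀ − payload = 19,160 − 221 = 18,939 kg.
Stage dry mass = ε × stage wet mass = 0.122 × 18,939 = 2,310.56 kg.
Burnout mass m_f = stage dry + payload = 2,310.56 + 221 = 2,531.56 kg.
v_e = Isp · g₀ = 320 × 9.80665 = 3138.1 m/s.
By the Tsiolkovsky rocket equation, Δv = v_e · ln(19,160/2,531.56) = 3138.1 × ln(7.568) = 3138.1 × 2.0240 ≈ 6352 m/s.

Δv ≈ 6350 m/s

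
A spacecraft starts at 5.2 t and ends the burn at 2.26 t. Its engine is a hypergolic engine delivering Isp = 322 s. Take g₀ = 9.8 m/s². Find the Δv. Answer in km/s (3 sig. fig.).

Δv ≈ 2.63 km/s

v_e = Isp · g₀ = 322 × 9.8 = 3155.6 m/s.
Δv = v_e · ln(m₀/m_f) = 3155.6 × ln(2.301) = 3155.6 × 0.8333 ≈ 2629.5 m/s.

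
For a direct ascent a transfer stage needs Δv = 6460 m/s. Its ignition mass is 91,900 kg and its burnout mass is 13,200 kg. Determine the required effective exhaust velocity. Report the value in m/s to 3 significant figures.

v_e ≈ 3330 m/s

ln(m₀/m_f) = ln(91900/13200) = ln(6.962) = 1.9405.
Rocket equation: v_e = Δv / ln(m₀/m_f) = 6460 / 1.9405 = 3329.1 m/s.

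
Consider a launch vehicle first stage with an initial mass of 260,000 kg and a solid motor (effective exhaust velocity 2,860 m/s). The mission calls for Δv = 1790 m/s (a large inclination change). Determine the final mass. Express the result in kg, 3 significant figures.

By the Tsiolkovsky rocket equation, m₀/m_f = exp(Δv / v_e) = exp(1790 / 2860.0) = exp(0.6259) = 1.8699.
m_f = m₀ / 1.8699 = 260,000 / 1.8699 = 139,045 kg.

final mass ≈ 139000 kg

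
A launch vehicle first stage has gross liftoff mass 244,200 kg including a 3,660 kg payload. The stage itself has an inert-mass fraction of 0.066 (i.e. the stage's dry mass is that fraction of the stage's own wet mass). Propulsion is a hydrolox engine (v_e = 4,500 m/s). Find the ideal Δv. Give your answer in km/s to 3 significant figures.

Δv ≈ 11.4 km/s

Stage wet mass = m₀ − payload = 244,200 − 3,660 = 240,540 kg.
Stage dry mass = ε × stage wet mass = 0.066 × 240,540 = 15,875.6 kg.
Burnout mass m_f = stage dry + payload = 15,875.6 + 3,660 = 19,535.6 kg.
Using Δv = v_e ln(m₀/m_f): Δv = v_e · ln(244,200/19,535.6) = 4500.0 × ln(12.5) = 4500.0 × 2.5257 ≈ 11366 m/s.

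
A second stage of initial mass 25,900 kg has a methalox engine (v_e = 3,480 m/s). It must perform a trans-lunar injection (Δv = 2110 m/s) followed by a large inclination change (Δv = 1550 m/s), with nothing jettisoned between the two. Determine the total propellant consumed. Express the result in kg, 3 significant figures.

After the first burn: m = 25900 × exp(−2110/3480.0) = 25900 × 0.54535 = 14,124.6 kg.
After the second burn: m = 14,124.6 × exp(−1550/3480.0) = 14,124.6 × 0.64057 = 9,047.8 kg.
Total propellant = m₀ − m_final = 25900 − 9,047.8 = 16,852.2 kg.

total propellant consumed ≈ 16900 kg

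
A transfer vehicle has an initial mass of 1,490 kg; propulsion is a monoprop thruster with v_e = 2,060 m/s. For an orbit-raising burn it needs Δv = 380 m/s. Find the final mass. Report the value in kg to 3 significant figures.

final mass ≈ 1240 kg

Using Δv = v_e ln(m₀/m_f): m₀/m_f = exp(Δv / v_e) = exp(380 / 2060.0) = exp(0.1845) = 1.2026.
m_f = m₀ / 1.2026 = 1,490 / 1.2026 = 1,238.98 kg.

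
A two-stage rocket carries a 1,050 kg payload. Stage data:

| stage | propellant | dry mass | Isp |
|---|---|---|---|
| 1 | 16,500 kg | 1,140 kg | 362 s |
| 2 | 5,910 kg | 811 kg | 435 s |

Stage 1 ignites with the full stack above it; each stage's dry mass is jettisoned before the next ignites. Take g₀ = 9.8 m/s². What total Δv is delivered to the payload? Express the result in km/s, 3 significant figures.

Δv ≈ 9.81 km/s

Ignition mass of stage 1 = 16,500+1,140 + 5,910+811 + 1,050 = 25,411 kg.
Stage 1: m₀ = 25,411 kg, m_f = 25,411 − 16,500 = 8,911 kg; Δv = 362×9.8×ln(2.852) = 3547.6×1.0479 ≈ 3718 m/s.
Stage 2: m₀ = 7,771 kg, m_f = 7,771 − 5,910 = 1,861 kg; Δv = 435×9.8×ln(4.176) = 4263.0×1.4293 ≈ 6093 m/s.
Total Δv = 3718 + 6093 = 9811 m/s.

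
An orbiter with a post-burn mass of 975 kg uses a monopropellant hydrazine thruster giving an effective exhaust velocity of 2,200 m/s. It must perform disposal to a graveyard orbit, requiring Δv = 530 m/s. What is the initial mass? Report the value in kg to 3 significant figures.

m₀/m_f = exp(Δv / v_e) = exp(530 / 2200.0) = exp(0.2409) = 1.2724.
m₀ = m_f × 1.2724 = 975 × 1.2724 = 1,240.59 kg.

initial mass ≈ 1240 kg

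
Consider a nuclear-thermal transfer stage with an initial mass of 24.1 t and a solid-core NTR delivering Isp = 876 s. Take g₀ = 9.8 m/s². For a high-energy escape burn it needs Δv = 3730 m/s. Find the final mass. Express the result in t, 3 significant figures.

v_e = Isp · g₀ = 876 × 9.8 = 8584.8 m/s.
By the Tsiolkovsky rocket equation, m₀/m_f = exp(Δv / v_e) = exp(3730 / 8584.8) = exp(0.4345) = 1.5442.
m_f = m₀ / 1.5442 = 24.1 / 1.5442 = 15.6068 t.

final mass ≈ 15.6 t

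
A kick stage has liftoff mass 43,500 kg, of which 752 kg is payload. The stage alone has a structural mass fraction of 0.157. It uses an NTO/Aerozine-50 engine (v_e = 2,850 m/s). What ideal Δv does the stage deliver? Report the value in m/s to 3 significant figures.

Stage wet mass = m₀ − payload = 43,500 − 752 = 42,748 kg.
Stage dry mass = ε × stage wet mass = 0.157 × 42,748 = 6,711.44 kg.
Burnout mass m_f = stage dry + payload = 6,711.44 + 752 = 7,463.44 kg.
Using Δv = v_e ln(m₀/m_f): Δv = v_e · ln(43,500/7,463.44) = 2850.0 × ln(5.828) = 2850.0 × 1.7627 ≈ 5024 m/s.

Δv ≈ 5020 m/s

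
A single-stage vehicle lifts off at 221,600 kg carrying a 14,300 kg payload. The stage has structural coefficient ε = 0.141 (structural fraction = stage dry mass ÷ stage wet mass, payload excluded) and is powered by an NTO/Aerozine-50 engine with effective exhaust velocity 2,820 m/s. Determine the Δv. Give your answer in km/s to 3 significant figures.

Stage wet mass = m₀ − payload = 221,600 − 14,300 = 207,300 kg.
Stage dry mass = ε × stage wet mass = 0.141 × 207,300 = 29,229.3 kg.
Burnout mass m_f = stage dry + payload = 29,229.3 + 14,300 = 43,529.3 kg.
By the Tsiolkovsky rocket equation, Δv = v_e · ln(221,600/43,529.3) = 2820.0 × ln(5.091) = 2820.0 × 1.6274 ≈ 4589 m/s.

Δv ≈ 4.59 km/s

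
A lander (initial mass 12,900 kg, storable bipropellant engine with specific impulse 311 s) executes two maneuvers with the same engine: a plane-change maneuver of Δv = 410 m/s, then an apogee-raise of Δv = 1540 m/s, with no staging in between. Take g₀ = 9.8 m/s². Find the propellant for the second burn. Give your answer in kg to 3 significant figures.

propellant for the second burn ≈ 4470 kg

v_e = Isp · g₀ = 311 × 9.8 = 3047.8 m/s.
After the first burn: m = 12900 × exp(−410/3047.8) = 12900 × 0.87413 = 11,276.3 kg.
After the second burn: m = 11,276.3 × exp(−1540/3047.8) = 11,276.3 × 0.60334 = 6,803.44 kg.
Second-burn propellant = 11,276.3 − 6,803.44 = 4,472.86 kg.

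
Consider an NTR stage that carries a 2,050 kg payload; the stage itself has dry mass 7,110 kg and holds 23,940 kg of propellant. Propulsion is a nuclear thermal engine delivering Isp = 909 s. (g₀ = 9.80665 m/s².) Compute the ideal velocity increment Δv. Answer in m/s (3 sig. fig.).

v_e = Isp · g₀ = 909 × 9.80665 = 8914.2 m/s.
m₀ = payload + dry + propellant = 2,050 + 7,110 + 23,940 = 33,100 kg.
m_f = payload + dry = 2,050 + 7,110 = 9,160 kg.
Δv = v_e · ln(m₀/m_f) = 8914.2 × ln(3.614) = 8914.2 × 1.2847 ≈ 11452.0 m/s.

Δv ≈ 11500 m/s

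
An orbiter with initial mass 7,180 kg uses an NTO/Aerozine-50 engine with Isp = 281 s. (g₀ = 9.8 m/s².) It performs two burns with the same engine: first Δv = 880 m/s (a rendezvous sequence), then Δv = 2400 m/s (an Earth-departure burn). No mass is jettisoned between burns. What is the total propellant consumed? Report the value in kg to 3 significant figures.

total propellant consumed ≈ 5000 kg

v_e = Isp · g₀ = 281 × 9.8 = 2753.8 m/s.
After the first burn: m = 7180 × exp(−880/2753.8) = 7180 × 0.72647 = 5,216.05 kg.
After the second burn: m = 5,216.05 × exp(−2400/2753.8) = 5,216.05 × 0.41831 = 2,181.93 kg.
Total propellant = m₀ − m_final = 7180 − 2,181.93 = 4,998.07 kg.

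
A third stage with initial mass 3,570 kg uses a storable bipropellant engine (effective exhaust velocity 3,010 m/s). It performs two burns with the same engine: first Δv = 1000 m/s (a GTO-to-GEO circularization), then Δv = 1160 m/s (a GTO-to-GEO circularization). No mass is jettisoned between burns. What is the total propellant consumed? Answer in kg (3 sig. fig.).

total propellant consumed ≈ 1830 kg

After the first burn: m = 3570 × exp(−1000/3010.0) = 3570 × 0.71733 = 2,560.87 kg.
After the second burn: m = 2,560.87 × exp(−1160/3010.0) = 2,560.87 × 0.68019 = 1,741.88 kg.
Total propellant = m₀ − m_final = 3570 − 1,741.88 = 1,828.12 kg.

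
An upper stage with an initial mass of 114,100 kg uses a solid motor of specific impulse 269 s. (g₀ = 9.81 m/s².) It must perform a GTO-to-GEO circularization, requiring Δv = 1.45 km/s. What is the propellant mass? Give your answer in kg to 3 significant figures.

propellant mass ≈ 48200 kg

v_e = Isp · g₀ = 269 × 9.81 = 2638.9 m/s.
Using Δv = v_e ln(m₀/m_f): m₀/m_f = exp(Δv / v_e) = exp(1450 / 2638.9) = exp(0.5495) = 1.7323.
m_f = 114,100 / 1.7323 = 65,866.2 kg, so propellant = m₀ − m_f = 114,100 − 65,866.2 = 48,233.8 kg.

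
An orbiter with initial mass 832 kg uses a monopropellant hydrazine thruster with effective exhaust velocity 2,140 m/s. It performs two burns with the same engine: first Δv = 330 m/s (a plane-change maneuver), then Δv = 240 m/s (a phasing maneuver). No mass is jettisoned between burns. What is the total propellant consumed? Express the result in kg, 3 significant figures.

total propellant consumed ≈ 195 kg

After the first burn: m = 832 × exp(−330/2140.0) = 832 × 0.85710 = 713.107 kg.
After the second burn: m = 713.107 × exp(−240/2140.0) = 713.107 × 0.89391 = 637.453 kg.
Total propellant = m₀ − m_final = 832 − 637.453 = 194.547 kg.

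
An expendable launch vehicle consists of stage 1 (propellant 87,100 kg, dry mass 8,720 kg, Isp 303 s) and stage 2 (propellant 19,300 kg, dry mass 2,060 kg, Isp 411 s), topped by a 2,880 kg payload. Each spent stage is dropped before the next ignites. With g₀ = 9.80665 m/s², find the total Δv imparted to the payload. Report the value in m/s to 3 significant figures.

Ignition mass of stage 1 = 87,100+8,720 + 19,300+2,060 + 2,880 = 120,060 kg.
Stage 1: m₀ = 120,060 kg, m_f = 120,060 − 87,100 = 32,960 kg; Δv = 303×9.80665×ln(3.643) = 2971.4×1.2927 ≈ 3841 m/s.
Stage 2: m₀ = 24,240 kg, m_f = 24,240 − 19,300 = 4,940 kg; Δv = 411×9.80665×ln(4.907) = 4030.5×1.5906 ≈ 6411 m/s.
Total Δv = 3841 + 6411 = 10252 m/s.

Δv ≈ 10300 m/s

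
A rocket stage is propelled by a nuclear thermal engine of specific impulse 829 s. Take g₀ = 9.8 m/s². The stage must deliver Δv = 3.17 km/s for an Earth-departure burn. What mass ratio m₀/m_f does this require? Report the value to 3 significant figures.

v_e = Isp · g₀ = 829 × 9.8 = 8124.2 m/s.
By the Tsiolkovsky rocket equation, m₀/m_f = exp(Δv / v_e) = exp(3170 / 8124.2) = exp(0.3902) = 1.4773.

mass ratio ≈ 1.48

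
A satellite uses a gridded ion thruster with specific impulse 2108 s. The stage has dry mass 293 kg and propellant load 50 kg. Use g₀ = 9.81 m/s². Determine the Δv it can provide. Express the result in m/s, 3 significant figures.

Δv ≈ 3260 m/s

v_e = Isp · g₀ = 2108 × 9.81 = 20679.5 m/s.
m₀ = m_dry + m_prop = 293 + 50 = 343 kg.
Using Δv = v_e ln(m₀/m_f): Δv = v_e · ln(m₀/m_f) = 20679.5 × ln(1.171) = 20679.5 × 0.1576 ≈ 3258.2 m/s.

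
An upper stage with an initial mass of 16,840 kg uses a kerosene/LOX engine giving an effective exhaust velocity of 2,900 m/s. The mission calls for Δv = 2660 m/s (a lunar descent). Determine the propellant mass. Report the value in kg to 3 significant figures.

By the Tsiolkovsky rocket equation, m₀/m_f = exp(Δv / v_e) = exp(2660 / 2900.0) = exp(0.9172) = 2.5024.
m_f = 16,840 / 2.5024 = 6,729.54 kg, so propellant = m₀ − m_f = 16,840 − 6,729.54 = 10,110.46 kg.

propellant mass ≈ 10100 kg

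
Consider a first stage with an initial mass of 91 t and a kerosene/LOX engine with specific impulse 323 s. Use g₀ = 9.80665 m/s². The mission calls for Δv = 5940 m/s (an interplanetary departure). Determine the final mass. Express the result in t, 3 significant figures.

v_e = Isp · g₀ = 323 × 9.80665 = 3167.5 m/s.
m₀/m_f = exp(Δv / v_e) = exp(5940 / 3167.5) = exp(1.8753) = 6.5226.
m_f = m₀ / 6.5226 = 91 / 6.5226 = 13.9515 t.

final mass ≈ 14.0 t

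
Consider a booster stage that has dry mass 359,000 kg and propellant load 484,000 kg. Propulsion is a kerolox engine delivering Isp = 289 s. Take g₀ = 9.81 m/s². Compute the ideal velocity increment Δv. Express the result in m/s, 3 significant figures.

Δv ≈ 2420 m/s

v_e = Isp · g₀ = 289 × 9.81 = 2835.1 m/s.
m₀ = m_dry + m_prop = 359,000 + 484,000 = 843,000 kg.
Rocket equation: Δv = v_e · ln(m₀/m_f) = 2835.1 × ln(2.348) = 2835.1 × 0.8536 ≈ 2420.2 m/s.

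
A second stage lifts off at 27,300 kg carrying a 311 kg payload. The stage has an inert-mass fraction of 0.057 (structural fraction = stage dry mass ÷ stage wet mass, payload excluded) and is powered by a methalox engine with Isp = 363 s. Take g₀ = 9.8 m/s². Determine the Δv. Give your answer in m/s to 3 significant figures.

Δv ≈ 9580 m/s

Stage wet mass = m₀ − payload = 27,300 − 311 = 26,989 kg.
Stage dry mass = ε × stage wet mass = 0.057 × 26,989 = 1,538.37 kg.
Burnout mass m_f = stage dry + payload = 1,538.37 + 311 = 1,849.37 kg.
v_e = Isp · g₀ = 363 × 9.8 = 3557.4 m/s.
Rocket equation: Δv = v_e · ln(27,300/1,849.37) = 3557.4 × ln(14.76) = 3557.4 × 2.6920 ≈ 9577 m/s.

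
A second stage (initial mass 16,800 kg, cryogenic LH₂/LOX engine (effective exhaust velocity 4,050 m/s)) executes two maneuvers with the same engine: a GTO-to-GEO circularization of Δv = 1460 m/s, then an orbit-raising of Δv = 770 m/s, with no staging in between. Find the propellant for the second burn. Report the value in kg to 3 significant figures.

propellant for the second burn ≈ 2030 kg

After the first burn: m = 16800 × exp(−1460/4050.0) = 16800 × 0.69733 = 11,715.1 kg.
After the second burn: m = 11,715.1 × exp(−770/4050.0) = 11,715.1 × 0.82686 = 9,686.75 kg.
Second-burn propellant = 11,715.1 − 9,686.75 = 2,028.35 kg.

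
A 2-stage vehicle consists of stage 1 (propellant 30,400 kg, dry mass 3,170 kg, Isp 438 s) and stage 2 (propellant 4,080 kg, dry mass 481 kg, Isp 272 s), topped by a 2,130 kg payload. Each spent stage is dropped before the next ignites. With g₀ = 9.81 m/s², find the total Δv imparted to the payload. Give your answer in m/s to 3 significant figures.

Δv ≈ 8560 m/s

Ignition mass of stage 1 = 30,400+3,170 + 4,080+481 + 2,130 = 40,261 kg.
Stage 1: m₀ = 40,261 kg, m_f = 40,261 − 30,400 = 9,861 kg; Δv = 438×9.81×ln(4.083) = 4296.8×1.4068 ≈ 6045 m/s.
Stage 2: m₀ = 6,691 kg, m_f = 6,691 − 4,080 = 2,611 kg; Δv = 272×9.81×ln(2.563) = 2668.3×0.9410 ≈ 2511 m/s.
Total Δv = 6045 + 2511 = 8556 m/s.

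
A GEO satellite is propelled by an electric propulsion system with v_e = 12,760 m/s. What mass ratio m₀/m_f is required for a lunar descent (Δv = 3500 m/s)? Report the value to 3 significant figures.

Rocket equation: m₀/m_f = exp(Δv / v_e) = exp(3500 / 12760.0) = exp(0.2743) = 1.3156.

mass ratio ≈ 1.32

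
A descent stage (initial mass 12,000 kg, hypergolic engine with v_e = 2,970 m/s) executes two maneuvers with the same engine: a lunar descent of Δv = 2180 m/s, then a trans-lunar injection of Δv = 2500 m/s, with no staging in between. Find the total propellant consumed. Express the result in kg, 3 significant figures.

After the first burn: m = 12000 × exp(−2180/2970.0) = 12000 × 0.47998 = 5,759.76 kg.
After the second burn: m = 5,759.76 × exp(−2500/2970.0) = 5,759.76 × 0.43096 = 2,482.23 kg.
Total propellant = m₀ − m_final = 12000 − 2,482.23 = 9,517.77 kg.

total propellant consumed ≈ 9520 kg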